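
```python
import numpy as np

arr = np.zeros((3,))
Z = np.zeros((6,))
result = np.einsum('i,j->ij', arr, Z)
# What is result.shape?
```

(3, 6)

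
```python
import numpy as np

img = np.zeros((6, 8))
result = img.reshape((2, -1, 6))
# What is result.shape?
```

(2, 4, 6)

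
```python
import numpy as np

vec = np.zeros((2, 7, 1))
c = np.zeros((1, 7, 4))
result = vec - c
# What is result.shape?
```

(2, 7, 4)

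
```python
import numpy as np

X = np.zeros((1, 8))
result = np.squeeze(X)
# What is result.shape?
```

(8,)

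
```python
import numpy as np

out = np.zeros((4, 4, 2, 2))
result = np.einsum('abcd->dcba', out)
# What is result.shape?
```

(2, 2, 4, 4)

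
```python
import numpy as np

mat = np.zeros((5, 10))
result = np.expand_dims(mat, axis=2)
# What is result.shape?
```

(5, 10, 1)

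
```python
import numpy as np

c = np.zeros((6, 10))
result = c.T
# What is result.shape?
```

(10, 6)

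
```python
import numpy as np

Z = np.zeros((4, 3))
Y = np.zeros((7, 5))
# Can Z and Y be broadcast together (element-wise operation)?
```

No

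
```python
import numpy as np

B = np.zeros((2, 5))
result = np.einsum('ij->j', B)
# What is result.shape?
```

(5,)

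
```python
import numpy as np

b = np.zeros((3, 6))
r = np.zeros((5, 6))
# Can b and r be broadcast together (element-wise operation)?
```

No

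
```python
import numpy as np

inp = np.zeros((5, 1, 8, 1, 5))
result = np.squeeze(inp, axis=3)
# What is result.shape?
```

(5, 1, 8, 5)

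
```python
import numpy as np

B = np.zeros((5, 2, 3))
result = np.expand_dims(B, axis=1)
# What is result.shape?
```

(5, 1, 2, 3)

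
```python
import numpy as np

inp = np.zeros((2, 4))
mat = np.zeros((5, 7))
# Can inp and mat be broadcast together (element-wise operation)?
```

No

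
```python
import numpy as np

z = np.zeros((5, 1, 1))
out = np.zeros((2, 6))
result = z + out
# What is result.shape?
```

(5, 2, 6)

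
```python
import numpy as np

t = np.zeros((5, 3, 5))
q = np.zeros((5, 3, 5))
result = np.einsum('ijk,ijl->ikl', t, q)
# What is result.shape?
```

(5, 5, 5)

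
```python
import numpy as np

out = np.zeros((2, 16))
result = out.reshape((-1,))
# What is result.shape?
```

(32,)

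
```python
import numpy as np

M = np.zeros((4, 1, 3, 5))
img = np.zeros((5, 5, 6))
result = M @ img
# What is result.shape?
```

(4, 5, 3, 6)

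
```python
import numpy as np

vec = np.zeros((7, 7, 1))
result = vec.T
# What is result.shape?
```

(1, 7, 7)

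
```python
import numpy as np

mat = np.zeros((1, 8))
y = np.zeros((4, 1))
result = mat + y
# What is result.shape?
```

(4, 8)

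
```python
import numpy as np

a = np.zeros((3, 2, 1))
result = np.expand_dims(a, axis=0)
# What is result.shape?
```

(1, 3, 2, 1)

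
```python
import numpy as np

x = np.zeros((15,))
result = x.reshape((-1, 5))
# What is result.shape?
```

(3, 5)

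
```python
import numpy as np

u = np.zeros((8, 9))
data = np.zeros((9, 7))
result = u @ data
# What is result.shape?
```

(8, 7)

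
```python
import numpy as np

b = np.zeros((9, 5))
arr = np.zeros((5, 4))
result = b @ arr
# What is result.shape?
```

(9, 4)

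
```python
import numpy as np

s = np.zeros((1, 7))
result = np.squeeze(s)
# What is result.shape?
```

(7,)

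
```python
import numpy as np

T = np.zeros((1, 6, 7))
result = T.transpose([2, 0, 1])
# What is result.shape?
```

(7, 1, 6)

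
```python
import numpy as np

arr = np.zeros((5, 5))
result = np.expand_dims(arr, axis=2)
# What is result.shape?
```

(5, 5, 1)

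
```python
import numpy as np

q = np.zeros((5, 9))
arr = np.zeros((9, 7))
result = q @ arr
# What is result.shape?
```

(5, 7)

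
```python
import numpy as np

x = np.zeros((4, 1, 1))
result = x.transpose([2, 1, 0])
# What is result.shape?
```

(1, 1, 4)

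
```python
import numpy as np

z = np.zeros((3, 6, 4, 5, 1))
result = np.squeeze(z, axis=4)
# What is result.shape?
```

(3, 6, 4, 5)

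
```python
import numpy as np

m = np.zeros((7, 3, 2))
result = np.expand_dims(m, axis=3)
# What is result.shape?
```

(7, 3, 2, 1)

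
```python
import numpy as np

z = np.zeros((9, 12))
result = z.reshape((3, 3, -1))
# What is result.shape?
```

(3, 3, 12)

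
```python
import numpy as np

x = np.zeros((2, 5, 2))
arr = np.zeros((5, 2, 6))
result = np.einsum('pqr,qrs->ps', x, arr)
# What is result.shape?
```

(2, 6)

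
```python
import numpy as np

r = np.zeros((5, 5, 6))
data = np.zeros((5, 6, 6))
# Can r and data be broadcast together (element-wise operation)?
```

No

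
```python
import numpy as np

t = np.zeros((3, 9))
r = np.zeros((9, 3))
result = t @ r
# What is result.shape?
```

(3, 3)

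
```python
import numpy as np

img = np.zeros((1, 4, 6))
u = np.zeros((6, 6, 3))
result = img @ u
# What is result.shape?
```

(6, 4, 3)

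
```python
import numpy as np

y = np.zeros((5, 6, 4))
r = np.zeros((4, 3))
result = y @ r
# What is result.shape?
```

(5, 6, 3)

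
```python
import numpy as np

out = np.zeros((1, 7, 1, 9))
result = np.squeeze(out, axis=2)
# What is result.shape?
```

(1, 7, 9)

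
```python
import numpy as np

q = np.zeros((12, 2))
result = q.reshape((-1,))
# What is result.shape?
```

(24,)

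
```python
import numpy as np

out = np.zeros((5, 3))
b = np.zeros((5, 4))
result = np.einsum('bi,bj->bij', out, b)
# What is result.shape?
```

(5, 3, 4)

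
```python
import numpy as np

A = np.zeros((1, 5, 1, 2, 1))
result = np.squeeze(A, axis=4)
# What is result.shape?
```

(1, 5, 1, 2)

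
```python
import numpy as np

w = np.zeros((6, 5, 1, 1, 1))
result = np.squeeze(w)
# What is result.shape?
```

(6, 5)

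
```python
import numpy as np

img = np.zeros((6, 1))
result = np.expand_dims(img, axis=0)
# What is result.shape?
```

(1, 6, 1)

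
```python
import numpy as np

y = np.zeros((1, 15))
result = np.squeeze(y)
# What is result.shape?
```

(15,)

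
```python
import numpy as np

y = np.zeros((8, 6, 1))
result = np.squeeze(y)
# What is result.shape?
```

(8, 6)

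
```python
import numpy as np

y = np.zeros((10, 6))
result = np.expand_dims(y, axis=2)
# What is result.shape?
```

(10, 6, 1)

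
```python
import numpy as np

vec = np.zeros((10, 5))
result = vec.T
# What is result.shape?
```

(5, 10)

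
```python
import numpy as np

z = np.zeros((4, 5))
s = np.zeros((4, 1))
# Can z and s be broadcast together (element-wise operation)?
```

Yes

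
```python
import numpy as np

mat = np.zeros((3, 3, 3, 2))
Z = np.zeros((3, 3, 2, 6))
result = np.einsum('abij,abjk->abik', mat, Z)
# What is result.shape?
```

(3, 3, 3, 6)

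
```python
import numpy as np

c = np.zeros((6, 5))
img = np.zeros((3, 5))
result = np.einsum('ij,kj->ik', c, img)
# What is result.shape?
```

(6, 3)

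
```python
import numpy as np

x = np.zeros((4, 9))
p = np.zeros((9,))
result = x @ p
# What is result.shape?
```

(4,)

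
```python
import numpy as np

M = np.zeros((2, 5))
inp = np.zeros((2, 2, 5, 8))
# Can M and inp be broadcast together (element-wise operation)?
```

No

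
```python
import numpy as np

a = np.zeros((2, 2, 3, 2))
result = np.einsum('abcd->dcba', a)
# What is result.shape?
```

(2, 3, 2, 2)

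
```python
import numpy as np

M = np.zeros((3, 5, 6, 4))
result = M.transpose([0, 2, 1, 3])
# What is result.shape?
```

(3, 6, 5, 4)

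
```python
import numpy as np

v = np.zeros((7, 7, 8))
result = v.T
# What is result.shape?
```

(8, 7, 7)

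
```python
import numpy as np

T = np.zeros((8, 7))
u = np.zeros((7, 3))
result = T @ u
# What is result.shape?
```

(8, 3)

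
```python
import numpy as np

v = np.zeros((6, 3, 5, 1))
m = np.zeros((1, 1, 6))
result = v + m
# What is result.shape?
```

(6, 3, 5, 6)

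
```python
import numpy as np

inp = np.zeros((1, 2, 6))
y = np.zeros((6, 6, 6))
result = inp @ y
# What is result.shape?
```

(6, 2, 6)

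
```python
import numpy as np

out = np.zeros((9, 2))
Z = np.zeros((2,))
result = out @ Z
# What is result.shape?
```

(9,)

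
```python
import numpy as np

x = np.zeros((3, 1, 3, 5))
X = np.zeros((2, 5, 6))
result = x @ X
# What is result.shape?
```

(3, 2, 3, 6)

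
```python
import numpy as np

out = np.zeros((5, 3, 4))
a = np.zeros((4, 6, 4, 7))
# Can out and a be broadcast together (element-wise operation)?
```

No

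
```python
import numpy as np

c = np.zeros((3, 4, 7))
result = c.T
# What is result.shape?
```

(7, 4, 3)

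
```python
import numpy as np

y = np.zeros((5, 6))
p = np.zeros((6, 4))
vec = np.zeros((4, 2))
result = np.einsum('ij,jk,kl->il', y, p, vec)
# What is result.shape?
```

(5, 2)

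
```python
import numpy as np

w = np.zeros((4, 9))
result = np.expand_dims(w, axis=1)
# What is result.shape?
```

(4, 1, 9)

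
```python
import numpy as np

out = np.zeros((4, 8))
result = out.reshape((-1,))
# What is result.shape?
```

(32,)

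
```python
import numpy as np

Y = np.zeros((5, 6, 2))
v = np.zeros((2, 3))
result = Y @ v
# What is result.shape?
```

(5, 6, 3)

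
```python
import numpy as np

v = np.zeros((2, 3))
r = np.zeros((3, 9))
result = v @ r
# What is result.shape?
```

(2, 9)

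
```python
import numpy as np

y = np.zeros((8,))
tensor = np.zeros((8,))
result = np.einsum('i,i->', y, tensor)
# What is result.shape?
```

()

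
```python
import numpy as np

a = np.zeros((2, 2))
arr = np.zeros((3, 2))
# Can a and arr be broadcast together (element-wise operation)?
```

No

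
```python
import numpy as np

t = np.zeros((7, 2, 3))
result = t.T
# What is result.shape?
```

(3, 2, 7)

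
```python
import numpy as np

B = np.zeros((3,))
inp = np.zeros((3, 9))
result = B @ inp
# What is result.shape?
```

(9,)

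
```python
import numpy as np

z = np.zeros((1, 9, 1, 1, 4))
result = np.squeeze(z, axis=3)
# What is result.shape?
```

(1, 9, 1, 4)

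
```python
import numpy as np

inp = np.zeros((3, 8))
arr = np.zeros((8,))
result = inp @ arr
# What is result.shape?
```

(3,)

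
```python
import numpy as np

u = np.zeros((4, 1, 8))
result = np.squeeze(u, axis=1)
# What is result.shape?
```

(4, 8)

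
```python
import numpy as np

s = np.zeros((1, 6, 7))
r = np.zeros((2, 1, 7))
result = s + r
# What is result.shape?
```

(2, 6, 7)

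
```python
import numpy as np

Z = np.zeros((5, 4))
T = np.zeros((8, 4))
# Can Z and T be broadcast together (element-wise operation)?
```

No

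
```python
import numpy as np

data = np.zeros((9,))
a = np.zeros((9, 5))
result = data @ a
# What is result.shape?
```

(5,)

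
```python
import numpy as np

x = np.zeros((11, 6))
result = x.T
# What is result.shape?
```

(6, 11)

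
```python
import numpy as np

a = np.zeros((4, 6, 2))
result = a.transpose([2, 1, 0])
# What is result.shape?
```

(2, 6, 4)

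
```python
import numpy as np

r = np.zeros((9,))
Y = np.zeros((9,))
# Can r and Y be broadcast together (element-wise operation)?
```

Yes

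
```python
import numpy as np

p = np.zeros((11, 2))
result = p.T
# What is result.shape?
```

(2, 11)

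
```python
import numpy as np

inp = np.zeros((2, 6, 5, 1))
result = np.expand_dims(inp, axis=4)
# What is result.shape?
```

(2, 6, 5, 1, 1)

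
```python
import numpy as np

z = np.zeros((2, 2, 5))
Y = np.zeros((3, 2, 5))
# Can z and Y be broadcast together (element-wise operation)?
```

No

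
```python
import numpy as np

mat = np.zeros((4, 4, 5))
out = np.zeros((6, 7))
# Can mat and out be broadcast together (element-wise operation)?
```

No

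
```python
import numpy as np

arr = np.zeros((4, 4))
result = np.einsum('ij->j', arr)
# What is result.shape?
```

(4,)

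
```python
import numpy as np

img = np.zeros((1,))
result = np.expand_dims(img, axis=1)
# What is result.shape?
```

(1, 1)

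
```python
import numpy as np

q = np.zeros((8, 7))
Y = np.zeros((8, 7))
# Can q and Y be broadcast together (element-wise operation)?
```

Yes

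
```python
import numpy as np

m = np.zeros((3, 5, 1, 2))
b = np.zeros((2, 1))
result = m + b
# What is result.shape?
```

(3, 5, 2, 2)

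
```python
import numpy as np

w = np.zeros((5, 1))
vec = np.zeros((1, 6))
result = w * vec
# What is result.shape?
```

(5, 6)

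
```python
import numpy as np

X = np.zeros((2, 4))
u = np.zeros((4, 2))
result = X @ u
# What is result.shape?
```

(2, 2)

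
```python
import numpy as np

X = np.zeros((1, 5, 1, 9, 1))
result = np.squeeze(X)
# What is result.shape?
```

(5, 9)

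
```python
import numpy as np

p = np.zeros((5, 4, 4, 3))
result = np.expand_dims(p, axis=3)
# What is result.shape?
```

(5, 4, 4, 1, 3)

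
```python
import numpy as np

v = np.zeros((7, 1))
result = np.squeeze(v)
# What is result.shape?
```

(7,)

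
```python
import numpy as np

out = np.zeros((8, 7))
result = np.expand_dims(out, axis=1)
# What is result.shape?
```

(8, 1, 7)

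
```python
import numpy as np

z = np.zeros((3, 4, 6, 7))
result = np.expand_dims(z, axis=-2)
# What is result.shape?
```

(3, 4, 6, 1, 7)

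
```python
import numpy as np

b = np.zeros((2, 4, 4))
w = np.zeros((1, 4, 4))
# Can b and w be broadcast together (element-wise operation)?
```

Yes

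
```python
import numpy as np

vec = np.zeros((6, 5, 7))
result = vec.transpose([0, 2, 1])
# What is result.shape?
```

(6, 7, 5)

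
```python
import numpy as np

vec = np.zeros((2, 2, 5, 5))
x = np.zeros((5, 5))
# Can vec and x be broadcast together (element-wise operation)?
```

Yes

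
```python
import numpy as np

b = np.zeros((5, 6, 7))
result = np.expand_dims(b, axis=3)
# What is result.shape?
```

(5, 6, 7, 1)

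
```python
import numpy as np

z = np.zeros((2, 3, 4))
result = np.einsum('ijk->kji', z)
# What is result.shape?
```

(4, 3, 2)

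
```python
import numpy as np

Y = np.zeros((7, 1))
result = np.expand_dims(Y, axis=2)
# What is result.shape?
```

(7, 1, 1)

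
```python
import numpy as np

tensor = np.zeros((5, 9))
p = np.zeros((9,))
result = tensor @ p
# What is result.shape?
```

(5,)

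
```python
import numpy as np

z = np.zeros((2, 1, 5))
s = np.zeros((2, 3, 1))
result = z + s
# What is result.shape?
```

(2, 3, 5)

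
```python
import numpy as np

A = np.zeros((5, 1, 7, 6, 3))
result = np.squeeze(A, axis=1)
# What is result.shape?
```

(5, 7, 6, 3)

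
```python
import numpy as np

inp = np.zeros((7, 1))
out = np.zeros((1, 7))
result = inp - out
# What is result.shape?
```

(7, 7)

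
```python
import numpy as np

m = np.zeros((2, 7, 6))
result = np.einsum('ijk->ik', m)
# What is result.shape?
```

(2, 6)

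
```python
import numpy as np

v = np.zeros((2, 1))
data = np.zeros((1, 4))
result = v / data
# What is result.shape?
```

(2, 4)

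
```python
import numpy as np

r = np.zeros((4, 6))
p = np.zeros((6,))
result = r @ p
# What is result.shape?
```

(4,)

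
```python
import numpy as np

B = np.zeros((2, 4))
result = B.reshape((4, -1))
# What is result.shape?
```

(4, 2)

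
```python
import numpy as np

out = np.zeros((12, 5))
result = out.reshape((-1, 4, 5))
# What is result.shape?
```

(3, 4, 5)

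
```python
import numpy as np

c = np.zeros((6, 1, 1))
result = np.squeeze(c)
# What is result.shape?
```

(6,)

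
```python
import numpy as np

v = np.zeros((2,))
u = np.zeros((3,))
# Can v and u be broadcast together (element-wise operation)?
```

No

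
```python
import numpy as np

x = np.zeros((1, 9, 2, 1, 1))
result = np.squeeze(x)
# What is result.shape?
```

(9, 2)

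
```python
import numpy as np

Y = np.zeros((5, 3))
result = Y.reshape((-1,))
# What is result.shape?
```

(15,)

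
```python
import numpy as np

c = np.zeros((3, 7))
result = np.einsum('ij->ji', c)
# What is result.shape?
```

(7, 3)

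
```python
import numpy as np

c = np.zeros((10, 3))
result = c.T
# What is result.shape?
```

(3, 10)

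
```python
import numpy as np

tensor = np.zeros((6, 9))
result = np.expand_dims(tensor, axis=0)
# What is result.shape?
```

(1, 6, 9)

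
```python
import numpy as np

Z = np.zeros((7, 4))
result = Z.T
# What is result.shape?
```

(4, 7)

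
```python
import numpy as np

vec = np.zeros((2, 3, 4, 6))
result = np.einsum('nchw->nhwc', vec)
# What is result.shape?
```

(2, 4, 6, 3)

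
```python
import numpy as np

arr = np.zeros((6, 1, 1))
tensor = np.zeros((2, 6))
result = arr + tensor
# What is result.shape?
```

(6, 2, 6)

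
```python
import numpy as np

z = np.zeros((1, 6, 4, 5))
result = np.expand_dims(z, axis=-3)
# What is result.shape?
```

(1, 6, 1, 4, 5)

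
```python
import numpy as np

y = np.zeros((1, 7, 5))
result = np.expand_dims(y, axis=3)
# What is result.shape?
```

(1, 7, 5, 1)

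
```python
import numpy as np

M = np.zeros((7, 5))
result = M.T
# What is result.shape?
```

(5, 7)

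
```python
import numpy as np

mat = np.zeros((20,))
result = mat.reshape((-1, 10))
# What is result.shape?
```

(2, 10)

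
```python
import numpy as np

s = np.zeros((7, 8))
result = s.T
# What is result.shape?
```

(8, 7)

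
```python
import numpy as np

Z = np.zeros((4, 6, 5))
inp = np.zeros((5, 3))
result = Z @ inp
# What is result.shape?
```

(4, 6, 3)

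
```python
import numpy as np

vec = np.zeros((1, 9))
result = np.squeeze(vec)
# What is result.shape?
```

(9,)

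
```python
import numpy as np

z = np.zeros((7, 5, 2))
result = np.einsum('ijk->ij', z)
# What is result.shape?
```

(7, 5)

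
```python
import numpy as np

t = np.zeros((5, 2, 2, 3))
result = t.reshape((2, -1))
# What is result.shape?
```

(2, 30)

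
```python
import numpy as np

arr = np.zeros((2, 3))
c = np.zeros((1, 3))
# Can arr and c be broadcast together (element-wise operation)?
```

Yes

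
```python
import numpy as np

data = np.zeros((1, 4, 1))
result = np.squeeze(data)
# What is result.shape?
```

(4,)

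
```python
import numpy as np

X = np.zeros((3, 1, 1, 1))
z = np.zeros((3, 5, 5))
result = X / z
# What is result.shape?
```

(3, 3, 5, 5)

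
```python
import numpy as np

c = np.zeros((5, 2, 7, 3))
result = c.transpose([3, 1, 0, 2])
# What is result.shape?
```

(3, 2, 5, 7)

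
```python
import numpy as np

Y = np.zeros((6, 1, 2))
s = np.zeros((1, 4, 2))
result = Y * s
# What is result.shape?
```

(6, 4, 2)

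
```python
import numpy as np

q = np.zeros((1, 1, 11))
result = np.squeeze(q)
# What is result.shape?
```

(11,)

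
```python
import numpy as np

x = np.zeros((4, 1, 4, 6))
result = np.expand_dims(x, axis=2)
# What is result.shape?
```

(4, 1, 1, 4, 6)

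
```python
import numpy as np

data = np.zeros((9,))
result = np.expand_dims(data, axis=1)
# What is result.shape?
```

(9, 1)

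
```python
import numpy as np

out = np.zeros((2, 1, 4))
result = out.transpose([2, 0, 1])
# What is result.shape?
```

(4, 2, 1)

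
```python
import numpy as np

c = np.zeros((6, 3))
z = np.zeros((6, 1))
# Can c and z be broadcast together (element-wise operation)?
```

Yes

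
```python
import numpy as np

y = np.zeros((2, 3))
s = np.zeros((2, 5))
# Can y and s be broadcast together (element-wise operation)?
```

No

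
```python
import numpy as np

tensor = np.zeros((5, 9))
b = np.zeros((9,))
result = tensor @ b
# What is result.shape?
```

(5,)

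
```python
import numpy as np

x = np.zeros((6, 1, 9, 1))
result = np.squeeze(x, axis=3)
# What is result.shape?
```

(6, 1, 9)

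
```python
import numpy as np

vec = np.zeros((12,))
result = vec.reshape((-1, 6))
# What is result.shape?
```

(2, 6)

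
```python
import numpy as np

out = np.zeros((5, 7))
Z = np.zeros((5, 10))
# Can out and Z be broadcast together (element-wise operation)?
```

No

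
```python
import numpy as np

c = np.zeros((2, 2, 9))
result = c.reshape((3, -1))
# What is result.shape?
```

(3, 12)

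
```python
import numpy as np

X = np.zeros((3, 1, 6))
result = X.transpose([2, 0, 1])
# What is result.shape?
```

(6, 3, 1)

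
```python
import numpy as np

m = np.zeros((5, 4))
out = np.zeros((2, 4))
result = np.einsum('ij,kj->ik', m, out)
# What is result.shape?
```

(5, 2)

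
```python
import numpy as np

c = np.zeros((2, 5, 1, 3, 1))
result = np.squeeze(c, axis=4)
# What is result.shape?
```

(2, 5, 1, 3)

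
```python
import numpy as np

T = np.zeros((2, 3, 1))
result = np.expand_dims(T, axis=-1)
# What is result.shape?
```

(2, 3, 1, 1)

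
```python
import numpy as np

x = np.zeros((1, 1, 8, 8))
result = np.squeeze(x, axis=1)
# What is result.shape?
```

(1, 8, 8)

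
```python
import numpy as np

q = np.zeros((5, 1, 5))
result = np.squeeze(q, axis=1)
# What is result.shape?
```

(5, 5)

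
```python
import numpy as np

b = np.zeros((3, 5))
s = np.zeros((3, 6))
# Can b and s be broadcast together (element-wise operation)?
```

No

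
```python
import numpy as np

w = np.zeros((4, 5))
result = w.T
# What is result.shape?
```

(5, 4)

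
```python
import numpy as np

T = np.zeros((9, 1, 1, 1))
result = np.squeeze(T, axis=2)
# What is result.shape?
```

(9, 1, 1)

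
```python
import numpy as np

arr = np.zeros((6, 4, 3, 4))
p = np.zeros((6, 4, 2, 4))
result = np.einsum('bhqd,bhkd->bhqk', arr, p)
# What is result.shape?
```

(6, 4, 3, 2)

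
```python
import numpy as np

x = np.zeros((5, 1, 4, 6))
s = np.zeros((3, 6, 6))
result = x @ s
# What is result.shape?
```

(5, 3, 4, 6)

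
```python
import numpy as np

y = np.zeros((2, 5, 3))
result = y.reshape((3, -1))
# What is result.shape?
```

(3, 10)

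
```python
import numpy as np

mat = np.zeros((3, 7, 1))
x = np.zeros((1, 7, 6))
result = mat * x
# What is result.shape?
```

(3, 7, 6)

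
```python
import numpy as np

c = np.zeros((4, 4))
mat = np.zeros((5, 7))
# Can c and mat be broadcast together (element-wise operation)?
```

No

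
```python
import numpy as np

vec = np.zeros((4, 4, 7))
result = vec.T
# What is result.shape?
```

(7, 4, 4)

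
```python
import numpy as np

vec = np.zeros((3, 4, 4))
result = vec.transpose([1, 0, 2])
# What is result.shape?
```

(4, 3, 4)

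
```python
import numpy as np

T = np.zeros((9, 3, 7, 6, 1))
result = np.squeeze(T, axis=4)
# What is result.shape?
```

(9, 3, 7, 6)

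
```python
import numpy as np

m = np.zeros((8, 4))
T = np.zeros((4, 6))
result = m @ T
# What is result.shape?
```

(8, 6)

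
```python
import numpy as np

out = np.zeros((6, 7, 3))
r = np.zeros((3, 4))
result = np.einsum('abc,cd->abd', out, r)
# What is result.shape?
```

(6, 7, 4)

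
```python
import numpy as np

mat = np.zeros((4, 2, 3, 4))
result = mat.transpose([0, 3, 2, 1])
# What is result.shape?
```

(4, 4, 3, 2)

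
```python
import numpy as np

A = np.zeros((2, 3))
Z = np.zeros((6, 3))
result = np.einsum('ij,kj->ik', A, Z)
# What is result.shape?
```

(2, 6)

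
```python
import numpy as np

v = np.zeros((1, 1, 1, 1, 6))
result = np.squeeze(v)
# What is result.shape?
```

(6,)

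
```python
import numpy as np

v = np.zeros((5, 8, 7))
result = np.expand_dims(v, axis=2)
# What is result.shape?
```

(5, 8, 1, 7)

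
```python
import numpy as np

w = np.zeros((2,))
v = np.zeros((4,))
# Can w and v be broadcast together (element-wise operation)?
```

No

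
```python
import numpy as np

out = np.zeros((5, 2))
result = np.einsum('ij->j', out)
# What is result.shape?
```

(2,)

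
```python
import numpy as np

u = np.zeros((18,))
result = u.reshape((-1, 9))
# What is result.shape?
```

(2, 9)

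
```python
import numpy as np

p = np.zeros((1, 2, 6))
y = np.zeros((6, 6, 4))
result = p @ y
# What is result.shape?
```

(6, 2, 4)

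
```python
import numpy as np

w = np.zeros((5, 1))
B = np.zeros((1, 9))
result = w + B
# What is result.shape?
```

(5, 9)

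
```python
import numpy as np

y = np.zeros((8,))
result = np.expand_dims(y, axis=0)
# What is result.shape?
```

(1, 8)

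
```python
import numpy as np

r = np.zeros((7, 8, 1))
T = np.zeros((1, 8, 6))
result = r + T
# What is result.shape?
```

(7, 8, 6)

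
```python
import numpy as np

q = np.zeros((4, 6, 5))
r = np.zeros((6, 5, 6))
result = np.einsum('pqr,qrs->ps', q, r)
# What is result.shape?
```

(4, 6)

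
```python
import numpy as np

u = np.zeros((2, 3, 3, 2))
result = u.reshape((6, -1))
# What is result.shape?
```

(6, 6)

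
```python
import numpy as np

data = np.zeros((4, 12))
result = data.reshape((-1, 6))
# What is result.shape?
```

(8, 6)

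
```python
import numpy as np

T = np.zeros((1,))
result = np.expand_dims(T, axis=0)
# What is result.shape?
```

(1, 1)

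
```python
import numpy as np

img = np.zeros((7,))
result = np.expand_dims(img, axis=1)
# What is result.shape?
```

(7, 1)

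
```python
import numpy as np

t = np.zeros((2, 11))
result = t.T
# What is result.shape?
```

(11, 2)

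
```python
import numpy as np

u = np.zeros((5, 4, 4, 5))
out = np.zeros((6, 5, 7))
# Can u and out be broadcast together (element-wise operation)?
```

No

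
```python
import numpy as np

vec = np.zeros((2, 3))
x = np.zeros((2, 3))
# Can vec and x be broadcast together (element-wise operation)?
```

Yes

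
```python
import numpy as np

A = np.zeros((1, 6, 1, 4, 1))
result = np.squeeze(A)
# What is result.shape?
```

(6, 4)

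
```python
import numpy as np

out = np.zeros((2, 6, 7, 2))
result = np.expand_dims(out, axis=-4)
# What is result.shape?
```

(2, 1, 6, 7, 2)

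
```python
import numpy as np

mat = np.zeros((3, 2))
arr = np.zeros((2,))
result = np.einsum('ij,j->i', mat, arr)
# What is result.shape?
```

(3,)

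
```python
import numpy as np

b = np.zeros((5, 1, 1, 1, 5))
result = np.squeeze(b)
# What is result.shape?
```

(5, 5)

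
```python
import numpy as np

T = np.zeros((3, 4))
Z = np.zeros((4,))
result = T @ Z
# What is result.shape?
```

(3,)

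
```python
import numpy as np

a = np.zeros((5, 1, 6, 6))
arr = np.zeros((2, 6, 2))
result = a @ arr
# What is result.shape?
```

(5, 2, 6, 2)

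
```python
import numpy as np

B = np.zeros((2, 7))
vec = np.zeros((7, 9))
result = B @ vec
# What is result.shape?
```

(2, 9)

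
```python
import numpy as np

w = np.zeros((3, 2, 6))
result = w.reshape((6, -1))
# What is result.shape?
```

(6, 6)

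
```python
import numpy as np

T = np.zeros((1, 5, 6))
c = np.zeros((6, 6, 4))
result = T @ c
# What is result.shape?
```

(6, 5, 4)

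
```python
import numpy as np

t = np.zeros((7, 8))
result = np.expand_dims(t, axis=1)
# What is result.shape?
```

(7, 1, 8)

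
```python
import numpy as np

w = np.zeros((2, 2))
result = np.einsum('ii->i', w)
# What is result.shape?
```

(2,)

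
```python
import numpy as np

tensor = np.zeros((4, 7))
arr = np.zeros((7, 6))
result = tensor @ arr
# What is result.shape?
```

(4, 6)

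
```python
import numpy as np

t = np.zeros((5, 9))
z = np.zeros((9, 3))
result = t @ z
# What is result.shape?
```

(5, 3)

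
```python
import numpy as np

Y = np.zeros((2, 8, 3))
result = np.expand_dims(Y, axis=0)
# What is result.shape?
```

(1, 2, 8, 3)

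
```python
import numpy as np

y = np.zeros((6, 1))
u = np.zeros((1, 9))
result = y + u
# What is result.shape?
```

(6, 9)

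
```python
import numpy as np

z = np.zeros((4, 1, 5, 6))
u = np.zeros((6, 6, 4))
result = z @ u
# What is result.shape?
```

(4, 6, 5, 4)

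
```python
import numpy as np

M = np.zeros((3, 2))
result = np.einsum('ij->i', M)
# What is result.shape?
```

(3,)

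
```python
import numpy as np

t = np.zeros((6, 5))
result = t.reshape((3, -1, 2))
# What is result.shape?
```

(3, 5, 2)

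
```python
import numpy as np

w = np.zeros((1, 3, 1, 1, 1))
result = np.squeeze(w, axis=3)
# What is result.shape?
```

(1, 3, 1, 1)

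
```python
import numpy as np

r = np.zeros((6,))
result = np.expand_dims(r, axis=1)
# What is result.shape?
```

(6, 1)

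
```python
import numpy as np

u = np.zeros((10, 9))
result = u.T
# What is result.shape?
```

(9, 10)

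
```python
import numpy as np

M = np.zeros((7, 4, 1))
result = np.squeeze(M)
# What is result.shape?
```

(7, 4)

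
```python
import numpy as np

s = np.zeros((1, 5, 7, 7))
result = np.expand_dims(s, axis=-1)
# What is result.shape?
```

(1, 5, 7, 7, 1)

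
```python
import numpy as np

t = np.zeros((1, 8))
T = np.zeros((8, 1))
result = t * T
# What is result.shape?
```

(8, 8)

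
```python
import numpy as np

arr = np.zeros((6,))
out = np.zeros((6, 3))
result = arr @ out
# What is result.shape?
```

(3,)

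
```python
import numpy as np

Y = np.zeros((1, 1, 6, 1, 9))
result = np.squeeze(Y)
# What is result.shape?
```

(6, 9)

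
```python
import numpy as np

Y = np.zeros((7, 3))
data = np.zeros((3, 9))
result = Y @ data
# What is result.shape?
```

(7, 9)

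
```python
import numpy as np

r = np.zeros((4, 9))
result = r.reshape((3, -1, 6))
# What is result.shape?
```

(3, 2, 6)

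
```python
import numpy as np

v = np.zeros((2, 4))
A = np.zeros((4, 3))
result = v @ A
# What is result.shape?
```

(2, 3)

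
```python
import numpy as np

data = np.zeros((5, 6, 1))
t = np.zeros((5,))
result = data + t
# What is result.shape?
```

(5, 6, 5)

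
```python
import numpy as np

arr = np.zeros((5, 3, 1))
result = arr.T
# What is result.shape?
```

(1, 3, 5)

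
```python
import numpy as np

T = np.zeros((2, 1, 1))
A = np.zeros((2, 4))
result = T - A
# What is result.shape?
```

(2, 2, 4)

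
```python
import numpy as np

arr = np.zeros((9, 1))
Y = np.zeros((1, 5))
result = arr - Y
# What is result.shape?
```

(9, 5)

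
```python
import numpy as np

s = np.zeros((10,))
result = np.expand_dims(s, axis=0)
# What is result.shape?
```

(1, 10)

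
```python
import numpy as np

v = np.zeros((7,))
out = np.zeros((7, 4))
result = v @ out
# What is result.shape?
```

(4,)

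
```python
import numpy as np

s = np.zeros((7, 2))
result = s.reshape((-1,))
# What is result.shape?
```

(14,)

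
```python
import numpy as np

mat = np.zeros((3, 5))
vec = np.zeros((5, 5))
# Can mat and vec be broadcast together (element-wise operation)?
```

No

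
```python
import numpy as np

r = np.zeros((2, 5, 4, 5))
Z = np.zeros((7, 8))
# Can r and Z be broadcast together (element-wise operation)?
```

No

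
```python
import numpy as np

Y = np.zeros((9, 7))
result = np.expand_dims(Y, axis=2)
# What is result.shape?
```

(9, 7, 1)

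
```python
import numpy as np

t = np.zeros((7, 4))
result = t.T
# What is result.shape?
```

(4, 7)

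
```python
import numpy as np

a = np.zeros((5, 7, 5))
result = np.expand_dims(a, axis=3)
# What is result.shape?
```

(5, 7, 5, 1)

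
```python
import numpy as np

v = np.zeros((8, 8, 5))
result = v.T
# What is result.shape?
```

(5, 8, 8)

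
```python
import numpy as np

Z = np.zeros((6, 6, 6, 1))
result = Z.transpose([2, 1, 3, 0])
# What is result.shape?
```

(6, 6, 1, 6)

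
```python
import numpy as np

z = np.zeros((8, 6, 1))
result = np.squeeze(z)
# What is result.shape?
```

(8, 6)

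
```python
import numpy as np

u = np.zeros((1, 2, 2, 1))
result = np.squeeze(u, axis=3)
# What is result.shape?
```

(1, 2, 2)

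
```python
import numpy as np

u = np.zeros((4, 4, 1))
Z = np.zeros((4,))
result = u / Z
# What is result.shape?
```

(4, 4, 4)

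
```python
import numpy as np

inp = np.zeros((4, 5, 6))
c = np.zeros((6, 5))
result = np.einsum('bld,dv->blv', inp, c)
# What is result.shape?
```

(4, 5, 5)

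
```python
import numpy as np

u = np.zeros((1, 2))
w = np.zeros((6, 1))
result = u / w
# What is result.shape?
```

(6, 2)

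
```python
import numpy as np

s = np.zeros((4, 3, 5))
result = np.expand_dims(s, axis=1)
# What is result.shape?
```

(4, 1, 3, 5)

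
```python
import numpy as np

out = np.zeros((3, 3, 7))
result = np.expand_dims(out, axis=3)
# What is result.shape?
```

(3, 3, 7, 1)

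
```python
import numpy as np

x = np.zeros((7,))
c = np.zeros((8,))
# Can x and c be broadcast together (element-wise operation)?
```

No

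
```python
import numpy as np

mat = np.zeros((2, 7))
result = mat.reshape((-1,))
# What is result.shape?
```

(14,)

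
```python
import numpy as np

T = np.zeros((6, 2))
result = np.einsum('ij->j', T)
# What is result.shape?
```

(2,)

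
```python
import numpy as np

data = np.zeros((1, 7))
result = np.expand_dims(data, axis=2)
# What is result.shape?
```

(1, 7, 1)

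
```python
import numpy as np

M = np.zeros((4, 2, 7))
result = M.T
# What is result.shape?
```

(7, 2, 4)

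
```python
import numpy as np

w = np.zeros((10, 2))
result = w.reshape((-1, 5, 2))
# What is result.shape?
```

(2, 5, 2)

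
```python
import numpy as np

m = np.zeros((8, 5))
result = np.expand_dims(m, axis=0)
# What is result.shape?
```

(1, 8, 5)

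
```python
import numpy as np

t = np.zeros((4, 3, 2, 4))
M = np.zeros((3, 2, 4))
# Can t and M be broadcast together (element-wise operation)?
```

Yes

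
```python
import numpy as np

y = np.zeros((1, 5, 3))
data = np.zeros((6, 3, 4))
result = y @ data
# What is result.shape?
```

(6, 5, 4)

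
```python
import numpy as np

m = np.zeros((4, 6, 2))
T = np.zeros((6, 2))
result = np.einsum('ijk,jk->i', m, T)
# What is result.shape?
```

(4,)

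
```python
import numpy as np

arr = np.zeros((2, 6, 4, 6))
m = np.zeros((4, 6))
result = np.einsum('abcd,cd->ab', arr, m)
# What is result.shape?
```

(2, 6)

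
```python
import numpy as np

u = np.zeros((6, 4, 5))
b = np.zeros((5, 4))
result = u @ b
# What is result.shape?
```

(6, 4, 4)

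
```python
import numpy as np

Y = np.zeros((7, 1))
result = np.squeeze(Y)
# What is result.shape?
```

(7,)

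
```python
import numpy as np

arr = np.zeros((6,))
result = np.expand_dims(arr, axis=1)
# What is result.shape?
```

(6, 1)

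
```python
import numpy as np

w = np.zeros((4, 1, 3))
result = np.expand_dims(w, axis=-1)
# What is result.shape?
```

(4, 1, 3, 1)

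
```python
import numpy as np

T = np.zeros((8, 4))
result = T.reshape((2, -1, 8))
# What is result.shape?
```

(2, 2, 8)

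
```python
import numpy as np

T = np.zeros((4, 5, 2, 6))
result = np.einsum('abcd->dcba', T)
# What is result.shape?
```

(6, 2, 5, 4)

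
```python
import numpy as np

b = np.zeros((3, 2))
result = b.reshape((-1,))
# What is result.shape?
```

(6,)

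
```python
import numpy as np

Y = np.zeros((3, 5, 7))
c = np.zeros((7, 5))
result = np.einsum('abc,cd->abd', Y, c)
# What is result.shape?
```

(3, 5, 5)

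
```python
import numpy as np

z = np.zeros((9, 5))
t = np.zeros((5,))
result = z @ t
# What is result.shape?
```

(9,)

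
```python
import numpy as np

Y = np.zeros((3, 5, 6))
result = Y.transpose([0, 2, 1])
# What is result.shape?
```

(3, 6, 5)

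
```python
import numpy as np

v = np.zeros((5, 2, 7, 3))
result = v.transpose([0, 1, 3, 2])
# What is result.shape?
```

(5, 2, 3, 7)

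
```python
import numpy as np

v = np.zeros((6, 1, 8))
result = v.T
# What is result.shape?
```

(8, 1, 6)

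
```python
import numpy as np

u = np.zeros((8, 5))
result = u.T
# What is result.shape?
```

(5, 8)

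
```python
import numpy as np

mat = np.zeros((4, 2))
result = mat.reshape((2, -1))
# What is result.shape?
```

(2, 4)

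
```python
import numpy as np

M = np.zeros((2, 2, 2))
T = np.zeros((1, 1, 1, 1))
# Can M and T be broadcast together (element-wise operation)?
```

Yes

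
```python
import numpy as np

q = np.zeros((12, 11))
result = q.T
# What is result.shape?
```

(11, 12)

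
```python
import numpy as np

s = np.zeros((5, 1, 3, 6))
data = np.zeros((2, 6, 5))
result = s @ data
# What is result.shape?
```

(5, 2, 3, 5)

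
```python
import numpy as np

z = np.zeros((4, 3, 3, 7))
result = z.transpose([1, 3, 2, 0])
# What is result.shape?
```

(3, 7, 3, 4)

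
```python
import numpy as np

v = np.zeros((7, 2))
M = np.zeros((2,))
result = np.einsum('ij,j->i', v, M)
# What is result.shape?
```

(7,)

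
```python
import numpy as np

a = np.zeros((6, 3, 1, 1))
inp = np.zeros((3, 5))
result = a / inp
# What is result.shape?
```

(6, 3, 3, 5)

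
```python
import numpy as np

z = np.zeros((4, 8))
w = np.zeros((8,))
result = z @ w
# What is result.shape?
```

(4,)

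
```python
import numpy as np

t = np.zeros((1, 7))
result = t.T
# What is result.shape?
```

(7, 1)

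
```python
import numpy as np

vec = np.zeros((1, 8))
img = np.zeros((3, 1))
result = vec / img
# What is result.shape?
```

(3, 8)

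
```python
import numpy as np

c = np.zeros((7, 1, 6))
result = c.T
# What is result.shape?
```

(6, 1, 7)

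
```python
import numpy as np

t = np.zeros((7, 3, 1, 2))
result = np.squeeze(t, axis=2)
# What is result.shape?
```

(7, 3, 2)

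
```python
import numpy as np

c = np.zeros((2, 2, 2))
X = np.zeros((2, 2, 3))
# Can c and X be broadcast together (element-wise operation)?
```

No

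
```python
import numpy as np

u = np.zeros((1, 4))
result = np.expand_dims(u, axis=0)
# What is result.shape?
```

(1, 1, 4)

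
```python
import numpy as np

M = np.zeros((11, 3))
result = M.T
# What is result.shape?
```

(3, 11)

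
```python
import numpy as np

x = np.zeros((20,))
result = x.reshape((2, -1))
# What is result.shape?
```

(2, 10)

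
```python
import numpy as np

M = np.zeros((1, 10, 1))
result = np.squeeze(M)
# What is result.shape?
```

(10,)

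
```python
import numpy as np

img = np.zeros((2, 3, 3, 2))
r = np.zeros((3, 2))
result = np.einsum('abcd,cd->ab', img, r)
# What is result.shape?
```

(2, 3)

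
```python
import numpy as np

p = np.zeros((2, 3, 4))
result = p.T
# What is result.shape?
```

(4, 3, 2)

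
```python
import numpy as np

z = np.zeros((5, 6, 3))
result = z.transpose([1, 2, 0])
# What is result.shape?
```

(6, 3, 5)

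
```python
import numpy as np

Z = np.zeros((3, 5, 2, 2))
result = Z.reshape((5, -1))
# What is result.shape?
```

(5, 12)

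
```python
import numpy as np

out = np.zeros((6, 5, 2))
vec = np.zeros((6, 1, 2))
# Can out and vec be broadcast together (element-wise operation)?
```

Yes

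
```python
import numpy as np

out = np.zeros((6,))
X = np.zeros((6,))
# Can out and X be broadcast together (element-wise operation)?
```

Yes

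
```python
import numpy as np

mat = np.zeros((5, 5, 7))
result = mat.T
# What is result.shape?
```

(7, 5, 5)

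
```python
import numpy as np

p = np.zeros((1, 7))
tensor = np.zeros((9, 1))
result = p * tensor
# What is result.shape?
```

(9, 7)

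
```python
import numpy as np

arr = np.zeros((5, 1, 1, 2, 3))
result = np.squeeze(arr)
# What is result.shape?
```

(5, 2, 3)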